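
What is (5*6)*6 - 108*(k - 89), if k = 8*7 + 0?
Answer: 3744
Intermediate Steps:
k = 56 (k = 56 + 0 = 56)
(5*6)*6 - 108*(k - 89) = (5*6)*6 - 108*(56 - 89) = 30*6 - 108*(-33) = 180 + 3564 = 3744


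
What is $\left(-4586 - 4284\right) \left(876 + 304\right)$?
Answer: $-10466600$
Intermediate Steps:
$\left(-4586 - 4284\right) \left(876 + 304\right) = \left(-8870\right) 1180 = -10466600$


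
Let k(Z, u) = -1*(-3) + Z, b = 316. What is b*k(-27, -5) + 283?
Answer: -7301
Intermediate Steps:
k(Z, u) = 3 + Z
b*k(-27, -5) + 283 = 316*(3 - 27) + 283 = 316*(-24) + 283 = -7584 + 283 = -7301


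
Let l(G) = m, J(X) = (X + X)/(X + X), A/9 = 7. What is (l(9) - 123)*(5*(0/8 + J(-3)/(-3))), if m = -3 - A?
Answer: 315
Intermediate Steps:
A = 63 (A = 9*7 = 63)
J(X) = 1 (J(X) = (2*X)/((2*X)) = (2*X)*(1/(2*X)) = 1)
m = -66 (m = -3 - 1*63 = -3 - 63 = -66)
l(G) = -66
(l(9) - 123)*(5*(0/8 + J(-3)/(-3))) = (-66 - 123)*(5*(0/8 + 1/(-3))) = -945*(0*(⅛) + 1*(-⅓)) = -945*(0 - ⅓) = -945*(-1)/3 = -189*(-5/3) = 315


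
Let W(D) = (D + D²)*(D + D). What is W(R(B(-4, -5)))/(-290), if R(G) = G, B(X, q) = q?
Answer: 20/29 ≈ 0.68966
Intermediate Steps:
W(D) = 2*D*(D + D²) (W(D) = (D + D²)*(2*D) = 2*D*(D + D²))
W(R(B(-4, -5)))/(-290) = (2*(-5)²*(1 - 5))/(-290) = (2*25*(-4))*(-1/290) = -200*(-1/290) = 20/29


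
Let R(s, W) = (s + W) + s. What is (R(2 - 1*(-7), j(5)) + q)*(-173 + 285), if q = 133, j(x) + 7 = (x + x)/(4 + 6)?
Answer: 16240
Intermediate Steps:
j(x) = -7 + x/5 (j(x) = -7 + (x + x)/(4 + 6) = -7 + (2*x)/10 = -7 + (2*x)*(⅒) = -7 + x/5)
R(s, W) = W + 2*s (R(s, W) = (W + s) + s = W + 2*s)
(R(2 - 1*(-7), j(5)) + q)*(-173 + 285) = (((-7 + (⅕)*5) + 2*(2 - 1*(-7))) + 133)*(-173 + 285) = (((-7 + 1) + 2*(2 + 7)) + 133)*112 = ((-6 + 2*9) + 133)*112 = ((-6 + 18) + 133)*112 = (12 + 133)*112 = 145*112 = 16240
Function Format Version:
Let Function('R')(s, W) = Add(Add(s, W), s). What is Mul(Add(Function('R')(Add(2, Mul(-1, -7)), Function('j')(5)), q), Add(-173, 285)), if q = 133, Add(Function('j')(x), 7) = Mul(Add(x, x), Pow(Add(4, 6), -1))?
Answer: 16240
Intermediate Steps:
Function('j')(x) = Add(-7, Mul(Rational(1, 5), x)) (Function('j')(x) = Add(-7, Mul(Add(x, x), Pow(Add(4, 6), -1))) = Add(-7, Mul(Mul(2, x), Pow(10, -1))) = Add(-7, Mul(Mul(2, x), Rational(1, 10))) = Add(-7, Mul(Rational(1, 5), x)))
Function('R')(s, W) = Add(W, Mul(2, s)) (Function('R')(s, W) = Add(Add(W, s), s) = Add(W, Mul(2, s)))
Mul(Add(Function('R')(Add(2, Mul(-1, -7)), Function('j')(5)), q), Add(-173, 285)) = Mul(Add(Add(Add(-7, Mul(Rational(1, 5), 5)), Mul(2, Add(2, Mul(-1, -7)))), 133), Add(-173, 285)) = Mul(Add(Add(Add(-7, 1), Mul(2, Add(2, 7))), 133), 112) = Mul(Add(Add(-6, Mul(2, 9)), 133), 112) = Mul(Add(Add(-6, 18), 133), 112) = Mul(Add(12, 133), 112) = Mul(145, 112) = 16240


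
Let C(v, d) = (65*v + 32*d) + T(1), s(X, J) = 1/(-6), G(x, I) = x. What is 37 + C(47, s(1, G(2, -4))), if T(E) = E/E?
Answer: 9263/3 ≈ 3087.7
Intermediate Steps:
T(E) = 1
s(X, J) = -⅙
C(v, d) = 1 + 32*d + 65*v (C(v, d) = (65*v + 32*d) + 1 = (32*d + 65*v) + 1 = 1 + 32*d + 65*v)
37 + C(47, s(1, G(2, -4))) = 37 + (1 + 32*(-⅙) + 65*47) = 37 + (1 - 16/3 + 3055) = 37 + 9152/3 = 9263/3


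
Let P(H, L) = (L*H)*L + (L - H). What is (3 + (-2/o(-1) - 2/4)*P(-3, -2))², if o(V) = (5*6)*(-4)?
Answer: 249001/3600 ≈ 69.167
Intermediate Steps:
o(V) = -120 (o(V) = 30*(-4) = -120)
P(H, L) = L - H + H*L² (P(H, L) = (H*L)*L + (L - H) = H*L² + (L - H) = L - H + H*L²)
(3 + (-2/o(-1) - 2/4)*P(-3, -2))² = (3 + (-2/(-120) - 2/4)*(-2 - 1*(-3) - 3*(-2)²))² = (3 + (-2*(-1/120) - 2*¼)*(-2 + 3 - 3*4))² = (3 + (1/60 - ½)*(-2 + 3 - 12))² = (3 - 29/60*(-11))² = (3 + 319/60)² = (499/60)² = 249001/3600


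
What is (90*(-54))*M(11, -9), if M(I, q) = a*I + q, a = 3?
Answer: -116640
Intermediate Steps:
M(I, q) = q + 3*I (M(I, q) = 3*I + q = q + 3*I)
(90*(-54))*M(11, -9) = (90*(-54))*(-9 + 3*11) = -4860*(-9 + 33) = -4860*24 = -116640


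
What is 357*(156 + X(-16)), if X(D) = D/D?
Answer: 56049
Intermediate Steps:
X(D) = 1
357*(156 + X(-16)) = 357*(156 + 1) = 357*157 = 56049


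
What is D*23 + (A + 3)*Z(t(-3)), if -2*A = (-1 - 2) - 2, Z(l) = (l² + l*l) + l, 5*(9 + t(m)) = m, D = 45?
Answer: 49899/25 ≈ 1996.0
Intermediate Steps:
t(m) = -9 + m/5
Z(l) = l + 2*l² (Z(l) = (l² + l²) + l = 2*l² + l = l + 2*l²)
A = 5/2 (A = -((-1 - 2) - 2)/2 = -(-3 - 2)/2 = -½*(-5) = 5/2 ≈ 2.5000)
D*23 + (A + 3)*Z(t(-3)) = 45*23 + (5/2 + 3)*((-9 + (⅕)*(-3))*(1 + 2*(-9 + (⅕)*(-3)))) = 1035 + 11*((-9 - ⅗)*(1 + 2*(-9 - ⅗)))/2 = 1035 + 11*(-48*(1 + 2*(-48/5))/5)/2 = 1035 + 11*(-48*(1 - 96/5)/5)/2 = 1035 + 11*(-48/5*(-91/5))/2 = 1035 + (11/2)*(4368/25) = 1035 + 24024/25 = 49899/25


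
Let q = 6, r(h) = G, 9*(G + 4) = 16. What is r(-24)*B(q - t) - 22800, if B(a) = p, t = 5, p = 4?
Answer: -205280/9 ≈ -22809.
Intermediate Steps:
G = -20/9 (G = -4 + (⅑)*16 = -4 + 16/9 = -20/9 ≈ -2.2222)
r(h) = -20/9
B(a) = 4
r(-24)*B(q - t) - 22800 = -20/9*4 - 22800 = -80/9 - 22800 = -205280/9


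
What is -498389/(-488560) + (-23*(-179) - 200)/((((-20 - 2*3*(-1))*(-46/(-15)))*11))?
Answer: -6293688781/865239760 ≈ -7.2739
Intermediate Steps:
-498389/(-488560) + (-23*(-179) - 200)/((((-20 - 2*3*(-1))*(-46/(-15)))*11)) = -498389*(-1/488560) + (4117 - 200)/((((-20 - 6*(-1))*(-46*(-1/15)))*11)) = 498389/488560 + 3917/((((-20 + 6)*(46/15))*11)) = 498389/488560 + 3917/((-14*46/15*11)) = 498389/488560 + 3917/((-644/15*11)) = 498389/488560 + 3917/(-7084/15) = 498389/488560 + 3917*(-15/7084) = 498389/488560 - 58755/7084 = -6293688781/865239760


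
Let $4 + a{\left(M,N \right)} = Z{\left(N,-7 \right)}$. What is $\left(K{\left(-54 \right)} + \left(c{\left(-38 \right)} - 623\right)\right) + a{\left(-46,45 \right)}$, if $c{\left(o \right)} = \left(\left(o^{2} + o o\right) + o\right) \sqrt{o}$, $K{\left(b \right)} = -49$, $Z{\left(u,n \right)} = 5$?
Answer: $-671 + 2850 i \sqrt{38} \approx -671.0 + 17569.0 i$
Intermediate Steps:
$a{\left(M,N \right)} = 1$ ($a{\left(M,N \right)} = -4 + 5 = 1$)
$c{\left(o \right)} = \sqrt{o} \left(o + 2 o^{2}\right)$ ($c{\left(o \right)} = \left(\left(o^{2} + o^{2}\right) + o\right) \sqrt{o} = \left(2 o^{2} + o\right) \sqrt{o} = \left(o + 2 o^{2}\right) \sqrt{o} = \sqrt{o} \left(o + 2 o^{2}\right)$)
$\left(K{\left(-54 \right)} + \left(c{\left(-38 \right)} - 623\right)\right) + a{\left(-46,45 \right)} = \left(-49 + \left(\left(-38\right)^{\frac{3}{2}} \left(1 + 2 \left(-38\right)\right) - 623\right)\right) + 1 = \left(-49 - \left(623 - - 38 i \sqrt{38} \left(1 - 76\right)\right)\right) + 1 = \left(-49 - \left(623 - - 38 i \sqrt{38} \left(-75\right)\right)\right) + 1 = \left(-49 - \left(623 - 2850 i \sqrt{38}\right)\right) + 1 = \left(-672 + 2850 i \sqrt{38}\right) + 1 = -671 + 2850 i \sqrt{38}$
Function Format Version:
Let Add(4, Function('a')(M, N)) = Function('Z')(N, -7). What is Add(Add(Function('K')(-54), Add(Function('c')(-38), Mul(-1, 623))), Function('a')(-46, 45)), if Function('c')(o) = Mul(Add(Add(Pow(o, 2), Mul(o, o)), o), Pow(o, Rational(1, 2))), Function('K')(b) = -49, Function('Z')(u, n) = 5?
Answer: Add(-671, Mul(2850, I, Pow(38, Rational(1, 2)))) ≈ Add(-671.00, Mul(17569., I))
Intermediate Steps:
Function('a')(M, N) = 1 (Function('a')(M, N) = Add(-4, 5) = 1)
Function('c')(o) = Mul(Pow(o, Rational(1, 2)), Add(o, Mul(2, Pow(o, 2)))) (Function('c')(o) = Mul(Add(Add(Pow(o, 2), Pow(o, 2)), o), Pow(o, Rational(1, 2))) = Mul(Add(Mul(2, Pow(o, 2)), o), Pow(o, Rational(1, 2))) = Mul(Add(o, Mul(2, Pow(o, 2))), Pow(o, Rational(1, 2))) = Mul(Pow(o, Rational(1, 2)), Add(o, Mul(2, Pow(o, 2)))))
Add(Add(Function('K')(-54), Add(Function('c')(-38), Mul(-1, 623))), Function('a')(-46, 45)) = Add(Add(-49, Add(Mul(Pow(-38, Rational(3, 2)), Add(1, Mul(2, -38))), Mul(-1, 623))), 1) = Add(Add(-49, Add(Mul(Mul(-38, I, Pow(38, Rational(1, 2))), Add(1, -76)), -623)), 1) = Add(Add(-49, Add(Mul(Mul(-38, I, Pow(38, Rational(1, 2))), -75), -623)), 1) = Add(Add(-49, Add(Mul(2850, I, Pow(38, Rational(1, 2))), -623)), 1) = Add(Add(-49, Add(-623, Mul(2850, I, Pow(38, Rational(1, 2))))), 1) = Add(Add(-672, Mul(2850, I, Pow(38, Rational(1, 2)))), 1) = Add(-671, Mul(2850, I, Pow(38, Rational(1, 2))))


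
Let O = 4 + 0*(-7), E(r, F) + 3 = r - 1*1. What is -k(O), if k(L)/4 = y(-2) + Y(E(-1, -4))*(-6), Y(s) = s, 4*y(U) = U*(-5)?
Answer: -130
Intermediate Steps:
E(r, F) = -4 + r (E(r, F) = -3 + (r - 1*1) = -3 + (r - 1) = -3 + (-1 + r) = -4 + r)
O = 4 (O = 4 + 0 = 4)
y(U) = -5*U/4 (y(U) = (U*(-5))/4 = (-5*U)/4 = -5*U/4)
k(L) = 130 (k(L) = 4*(-5/4*(-2) + (-4 - 1)*(-6)) = 4*(5/2 - 5*(-6)) = 4*(5/2 + 30) = 4*(65/2) = 130)
-k(O) = -1*130 = -130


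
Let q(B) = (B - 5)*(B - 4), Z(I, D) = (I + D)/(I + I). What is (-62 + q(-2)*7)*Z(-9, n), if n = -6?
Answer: 580/3 ≈ 193.33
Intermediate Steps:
Z(I, D) = (D + I)/(2*I) (Z(I, D) = (D + I)/((2*I)) = (D + I)*(1/(2*I)) = (D + I)/(2*I))
q(B) = (-5 + B)*(-4 + B)
(-62 + q(-2)*7)*Z(-9, n) = (-62 + (20 + (-2)² - 9*(-2))*7)*((½)*(-6 - 9)/(-9)) = (-62 + (20 + 4 + 18)*7)*((½)*(-⅑)*(-15)) = (-62 + 42*7)*(⅚) = (-62 + 294)*(⅚) = 232*(⅚) = 580/3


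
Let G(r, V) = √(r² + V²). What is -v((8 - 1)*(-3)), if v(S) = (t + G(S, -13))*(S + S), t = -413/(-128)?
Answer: 8673/64 + 42*√610 ≈ 1172.8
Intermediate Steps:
t = 413/128 (t = -413*(-1/128) = 413/128 ≈ 3.2266)
G(r, V) = √(V² + r²)
v(S) = 2*S*(413/128 + √(169 + S²)) (v(S) = (413/128 + √((-13)² + S²))*(S + S) = (413/128 + √(169 + S²))*(2*S) = 2*S*(413/128 + √(169 + S²)))
-v((8 - 1)*(-3)) = -(8 - 1)*(-3)*(413 + 128*√(169 + ((8 - 1)*(-3))²))/64 = -7*(-3)*(413 + 128*√(169 + (7*(-3))²))/64 = -(-21)*(413 + 128*√(169 + (-21)²))/64 = -(-21)*(413 + 128*√(169 + 441))/64 = -(-21)*(413 + 128*√610)/64 = -(-8673/64 - 42*√610) = 8673/64 + 42*√610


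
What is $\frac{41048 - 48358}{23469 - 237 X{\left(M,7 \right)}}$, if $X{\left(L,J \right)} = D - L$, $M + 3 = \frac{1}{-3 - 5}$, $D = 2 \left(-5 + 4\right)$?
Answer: $- \frac{58480}{185619} \approx -0.31505$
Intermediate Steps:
$D = -2$ ($D = 2 \left(-1\right) = -2$)
$M = - \frac{25}{8}$ ($M = -3 + \frac{1}{-3 - 5} = -3 + \frac{1}{-8} = -3 - \frac{1}{8} = - \frac{25}{8} \approx -3.125$)
$X{\left(L,J \right)} = -2 - L$
$\frac{41048 - 48358}{23469 - 237 X{\left(M,7 \right)}} = \frac{41048 - 48358}{23469 - 237 \left(-2 - - \frac{25}{8}\right)} = - \frac{7310}{23469 - 237 \left(-2 + \frac{25}{8}\right)} = - \frac{7310}{23469 - \frac{2133}{8}} = - \frac{7310}{\frac{185619}{8}} = \left(-7310\right) \frac{8}{185619} = - \frac{58480}{185619}$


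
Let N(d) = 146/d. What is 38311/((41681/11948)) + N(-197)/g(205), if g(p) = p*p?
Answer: 3789593699439474/345073872925 ≈ 10982.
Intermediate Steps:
g(p) = p**2
38311/((41681/11948)) + N(-197)/g(205) = 38311/((41681/11948)) + (146/(-197))/(205**2) = 38311/((41681*(1/11948))) + (146*(-1/197))/42025 = 38311/(41681/11948) - 146/197*1/42025 = 38311*(11948/41681) - 146/8278925 = 457739828/41681 - 146/8278925 = 3789593699439474/345073872925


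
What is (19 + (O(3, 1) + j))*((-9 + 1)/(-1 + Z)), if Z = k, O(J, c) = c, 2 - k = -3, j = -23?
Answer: 6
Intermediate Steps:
k = 5 (k = 2 - 1*(-3) = 2 + 3 = 5)
Z = 5
(19 + (O(3, 1) + j))*((-9 + 1)/(-1 + Z)) = (19 + (1 - 23))*((-9 + 1)/(-1 + 5)) = (19 - 22)*(-8/4) = -(-24)/4 = -3*(-2) = 6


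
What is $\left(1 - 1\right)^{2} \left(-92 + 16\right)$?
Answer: $0$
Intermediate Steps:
$\left(1 - 1\right)^{2} \left(-92 + 16\right) = 0^{2} \left(-76\right) = 0 \left(-76\right) = 0$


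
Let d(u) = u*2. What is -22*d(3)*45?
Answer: -5940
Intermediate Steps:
d(u) = 2*u
-22*d(3)*45 = -44*3*45 = -22*6*45 = -132*45 = -5940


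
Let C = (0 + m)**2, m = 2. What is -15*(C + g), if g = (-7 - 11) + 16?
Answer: -30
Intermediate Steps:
C = 4 (C = (0 + 2)**2 = 2**2 = 4)
g = -2 (g = -18 + 16 = -2)
-15*(C + g) = -15*(4 - 2) = -15*2 = -30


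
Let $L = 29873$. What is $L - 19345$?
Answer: $10528$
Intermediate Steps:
$L - 19345 = 29873 - 19345 = 10528$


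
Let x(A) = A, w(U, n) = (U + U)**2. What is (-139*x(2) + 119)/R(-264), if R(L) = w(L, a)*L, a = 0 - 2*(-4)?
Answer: 53/24532992 ≈ 2.1604e-6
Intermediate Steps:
a = 8 (a = 0 + 8 = 8)
w(U, n) = 4*U**2 (w(U, n) = (2*U)**2 = 4*U**2)
R(L) = 4*L**3 (R(L) = (4*L**2)*L = 4*L**3)
(-139*x(2) + 119)/R(-264) = (-139*2 + 119)/((4*(-264)**3)) = (-278 + 119)/((4*(-18399744))) = -159/(-73598976) = -159*(-1/73598976) = 53/24532992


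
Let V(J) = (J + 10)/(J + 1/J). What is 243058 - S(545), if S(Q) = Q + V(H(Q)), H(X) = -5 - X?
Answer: 73360128013/302501 ≈ 2.4251e+5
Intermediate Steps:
V(J) = (10 + J)/(J + 1/J)
S(Q) = Q + (-5 - Q)*(5 - Q)/(1 + (-5 - Q)**2) (S(Q) = Q + (-5 - Q)*(10 + (-5 - Q))/(1 + (-5 - Q)**2) = Q + (-5 - Q)*(5 - Q)/(1 + (-5 - Q)**2))
243058 - S(545) = 243058 - (545*(1 + (5 + 545)**2) + (-5 + 545)*(5 + 545))/(1 + (5 + 545)**2) = 243058 - (545*(1 + 550**2) + 540*550)/(1 + 550**2) = 243058 - (545*(1 + 302500) + 297000)/(1 + 302500) = 243058 - (545*302501 + 297000)/302501 = 243058 - (164863045 + 297000)/302501 = 243058 - 165160045/302501 = 73360128013/302501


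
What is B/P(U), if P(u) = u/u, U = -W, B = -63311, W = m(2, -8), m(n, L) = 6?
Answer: -63311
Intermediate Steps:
W = 6
U = -6 (U = -1*6 = -6)
P(u) = 1
B/P(U) = -63311/1 = -63311*1 = -63311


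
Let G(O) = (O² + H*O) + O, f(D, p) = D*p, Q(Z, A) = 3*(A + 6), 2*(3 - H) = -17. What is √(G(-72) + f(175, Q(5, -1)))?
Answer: 7*√141 ≈ 83.120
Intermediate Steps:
H = 23/2 (H = 3 - ½*(-17) = 3 + 17/2 = 23/2 ≈ 11.500)
Q(Z, A) = 18 + 3*A (Q(Z, A) = 3*(6 + A) = 18 + 3*A)
G(O) = O² + 25*O/2 (G(O) = (O² + 23*O/2) + O = O² + 25*O/2)
√(G(-72) + f(175, Q(5, -1))) = √((½)*(-72)*(25 + 2*(-72)) + 175*(18 + 3*(-1))) = √((½)*(-72)*(25 - 144) + 175*(18 - 3)) = √((½)*(-72)*(-119) + 175*15) = √(4284 + 2625) = √6909 = 7*√141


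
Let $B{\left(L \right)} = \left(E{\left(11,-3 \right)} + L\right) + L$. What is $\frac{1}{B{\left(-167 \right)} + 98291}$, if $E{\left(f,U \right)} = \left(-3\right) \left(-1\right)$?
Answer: $\frac{1}{97960} \approx 1.0208 \cdot 10^{-5}$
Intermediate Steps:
$E{\left(f,U \right)} = 3$
$B{\left(L \right)} = 3 + 2 L$ ($B{\left(L \right)} = \left(3 + L\right) + L = 3 + 2 L$)
$\frac{1}{B{\left(-167 \right)} + 98291} = \frac{1}{\left(3 + 2 \left(-167\right)\right) + 98291} = \frac{1}{\left(3 - 334\right) + 98291} = \frac{1}{-331 + 98291} = \frac{1}{97960}$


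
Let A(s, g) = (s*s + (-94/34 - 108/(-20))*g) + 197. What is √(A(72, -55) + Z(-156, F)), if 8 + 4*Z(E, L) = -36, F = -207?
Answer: √1510042/17 ≈ 72.285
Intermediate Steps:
Z(E, L) = -11 (Z(E, L) = -2 + (¼)*(-36) = -2 - 9 = -11)
A(s, g) = 197 + s² + 224*g/85 (A(s, g) = (s² + (-94*1/34 - 108*(-1/20))*g) + 197 = (s² + (-47/17 + 27/5)*g) + 197 = (s² + 224*g/85) + 197 = 197 + s² + 224*g/85)
√(A(72, -55) + Z(-156, F)) = √((197 + 72² + (224/85)*(-55)) - 11) = √((197 + 5184 - 2464/17) - 11) = √(89013/17 - 11) = √(88826/17) = √1510042/17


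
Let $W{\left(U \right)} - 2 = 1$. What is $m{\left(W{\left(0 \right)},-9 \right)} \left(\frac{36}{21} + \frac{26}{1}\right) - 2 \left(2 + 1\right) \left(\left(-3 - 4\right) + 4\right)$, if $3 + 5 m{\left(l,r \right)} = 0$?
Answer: $- \frac{10476}{35} \approx -299.31$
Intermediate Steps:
$W{\left(U \right)} = 3$ ($W{\left(U \right)} = 2 + 1 = 3$)
$m{\left(l,r \right)} = - \frac{3}{5}$ ($m{\left(l,r \right)} = - \frac{3}{5} + \frac{1}{5} \cdot 0 = - \frac{3}{5} + 0 = - \frac{3}{5}$)
$m{\left(W{\left(0 \right)},-9 \right)} \left(\frac{36}{21} + \frac{26}{1}\right) - 2 \left(2 + 1\right) \left(\left(-3 - 4\right) + 4\right) = - \frac{3 \left(\frac{36}{21} + \frac{26}{1}\right)}{5} - 2 \left(2 + 1\right) \left(\left(-3 - 4\right) + 4\right) = - \frac{3 \left(36 \cdot \frac{1}{21} + 26 \cdot 1\right)}{5} \left(-2\right) 3 \left(\left(-3 - 4\right) + 4\right) = - \frac{3 \left(\frac{12}{7} + 26\right)}{5} \left(- 6 \left(-7 + 4\right)\right) = \left(- \frac{3}{5}\right) \frac{194}{7} \left(\left(-6\right) \left(-3\right)\right) = \left(- \frac{582}{35}\right) 18 = - \frac{10476}{35}$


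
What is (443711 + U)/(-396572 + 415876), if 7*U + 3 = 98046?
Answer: 801005/33782 ≈ 23.711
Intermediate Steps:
U = 98043/7 (U = -3/7 + (1/7)*98046 = -3/7 + 98046/7 = 98043/7 ≈ 14006.)
(443711 + U)/(-396572 + 415876) = (443711 + 98043/7)/(-396572 + 415876) = (3204020/7)/19304 = (3204020/7)*(1/19304) = 801005/33782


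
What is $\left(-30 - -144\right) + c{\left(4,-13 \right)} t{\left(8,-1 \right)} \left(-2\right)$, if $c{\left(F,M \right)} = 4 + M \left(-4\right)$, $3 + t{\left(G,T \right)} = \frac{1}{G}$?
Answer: $436$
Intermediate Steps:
$t{\left(G,T \right)} = -3 + \frac{1}{G}$
$c{\left(F,M \right)} = 4 - 4 M$
$\left(-30 - -144\right) + c{\left(4,-13 \right)} t{\left(8,-1 \right)} \left(-2\right) = \left(-30 - -144\right) + \left(4 - -52\right) \left(-3 + \frac{1}{8}\right) \left(-2\right) = \left(-30 + 144\right) + \left(4 + 52\right) \left(-3 + \frac{1}{8}\right) \left(-2\right) = 114 + 56 \left(\left(- \frac{23}{8}\right) \left(-2\right)\right) = 114 + 56 \cdot \frac{23}{4} = 114 + 322 = 436$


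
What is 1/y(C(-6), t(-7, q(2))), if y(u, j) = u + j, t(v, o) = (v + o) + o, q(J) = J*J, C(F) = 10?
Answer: 1/11 ≈ 0.090909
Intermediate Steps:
q(J) = J**2
t(v, o) = v + 2*o (t(v, o) = (o + v) + o = v + 2*o)
y(u, j) = j + u
1/y(C(-6), t(-7, q(2))) = 1/((-7 + 2*2**2) + 10) = 1/((-7 + 2*4) + 10) = 1/((-7 + 8) + 10) = 1/(1 + 10) = 1/11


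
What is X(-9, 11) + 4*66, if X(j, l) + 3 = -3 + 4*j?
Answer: 222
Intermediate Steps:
X(j, l) = -6 + 4*j (X(j, l) = -3 + (-3 + 4*j) = -6 + 4*j)
X(-9, 11) + 4*66 = (-6 + 4*(-9)) + 4*66 = (-6 - 36) + 264 = -42 + 264 = 222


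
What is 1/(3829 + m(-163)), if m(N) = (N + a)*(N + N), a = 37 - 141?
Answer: 1/90871 ≈ 1.1005e-5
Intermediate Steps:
a = -104
m(N) = 2*N*(-104 + N) (m(N) = (N - 104)*(N + N) = (-104 + N)*(2*N) = 2*N*(-104 + N))
1/(3829 + m(-163)) = 1/(3829 + 2*(-163)*(-104 - 163)) = 1/(3829 + 2*(-163)*(-267)) = 1/(3829 + 87042) = 1/90871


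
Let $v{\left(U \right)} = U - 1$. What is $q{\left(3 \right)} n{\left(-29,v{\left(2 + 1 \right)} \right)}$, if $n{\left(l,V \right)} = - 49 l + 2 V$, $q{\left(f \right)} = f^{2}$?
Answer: $12825$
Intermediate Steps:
$v{\left(U \right)} = -1 + U$
$q{\left(3 \right)} n{\left(-29,v{\left(2 + 1 \right)} \right)} = 3^{2} \left(\left(-49\right) \left(-29\right) + 2 \left(-1 + \left(2 + 1\right)\right)\right) = 9 \left(1421 + 2 \left(-1 + 3\right)\right) = 9 \left(1421 + 2 \cdot 2\right) = 9 \left(1421 + 4\right) = 9 \cdot 1425 = 12825$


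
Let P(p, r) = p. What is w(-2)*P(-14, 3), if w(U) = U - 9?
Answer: 154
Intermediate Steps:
w(U) = -9 + U
w(-2)*P(-14, 3) = (-9 - 2)*(-14) = -11*(-14) = 154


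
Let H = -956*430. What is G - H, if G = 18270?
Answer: 429350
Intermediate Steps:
H = -411080
G - H = 18270 - 1*(-411080) = 18270 + 411080 = 429350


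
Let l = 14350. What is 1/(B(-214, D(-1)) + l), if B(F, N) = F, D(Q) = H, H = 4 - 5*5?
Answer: 1/14136 ≈ 7.0741e-5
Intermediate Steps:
H = -21 (H = 4 - 25 = -21)
D(Q) = -21
1/(B(-214, D(-1)) + l) = 1/(-214 + 14350) = 1/14136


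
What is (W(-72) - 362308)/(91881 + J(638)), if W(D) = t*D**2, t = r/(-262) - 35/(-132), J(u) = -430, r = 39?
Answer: -521217076/131780891 ≈ -3.9552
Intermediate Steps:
t = 2011/17292 (t = 39/(-262) - 35/(-132) = 39*(-1/262) - 35*(-1/132) = -39/262 + 35/132 = 2011/17292 ≈ 0.11630)
W(D) = 2011*D**2/17292
(W(-72) - 362308)/(91881 + J(638)) = ((2011/17292)*(-72)**2 - 362308)/(91881 - 430) = ((2011/17292)*5184 - 362308)/91451 = (868752/1441 - 362308)*(1/91451) = -521217076/1441*1/91451 = -521217076/131780891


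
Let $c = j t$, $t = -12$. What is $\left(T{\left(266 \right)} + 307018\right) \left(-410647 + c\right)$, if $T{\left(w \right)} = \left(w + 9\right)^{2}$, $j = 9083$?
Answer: $-198837756449$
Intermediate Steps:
$c = -108996$ ($c = 9083 \left(-12\right) = -108996$)
$T{\left(w \right)} = \left(9 + w\right)^{2}$
$\left(T{\left(266 \right)} + 307018\right) \left(-410647 + c\right) = \left(\left(9 + 266\right)^{2} + 307018\right) \left(-410647 - 108996\right) = \left(275^{2} + 307018\right) \left(-519643\right) = \left(75625 + 307018\right) \left(-519643\right) = 382643 \left(-519643\right) = -198837756449$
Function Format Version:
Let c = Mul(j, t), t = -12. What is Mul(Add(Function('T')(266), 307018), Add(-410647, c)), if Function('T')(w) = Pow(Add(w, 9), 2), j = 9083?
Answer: -198837756449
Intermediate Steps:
c = -108996 (c = Mul(9083, -12) = -108996)
Function('T')(w) = Pow(Add(9, w), 2)
Mul(Add(Function('T')(266), 307018), Add(-410647, c)) = Mul(Add(Pow(Add(9, 266), 2), 307018), Add(-410647, -108996)) = Mul(Add(Pow(275, 2), 307018), -519643) = Mul(Add(75625, 307018), -519643) = Mul(382643, -519643) = -198837756449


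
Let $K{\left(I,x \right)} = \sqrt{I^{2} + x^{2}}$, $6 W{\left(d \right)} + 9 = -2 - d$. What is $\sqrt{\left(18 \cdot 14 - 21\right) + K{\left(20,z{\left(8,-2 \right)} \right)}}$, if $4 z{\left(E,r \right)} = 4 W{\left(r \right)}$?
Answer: $\frac{\sqrt{924 + 2 \sqrt{1609}}}{2} \approx 15.845$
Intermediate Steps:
$W{\left(d \right)} = - \frac{11}{6} - \frac{d}{6}$ ($W{\left(d \right)} = - \frac{3}{2} + \frac{-2 - d}{6} = - \frac{3}{2} - \left(\frac{1}{3} + \frac{d}{6}\right) = - \frac{11}{6} - \frac{d}{6}$)
$z{\left(E,r \right)} = - \frac{11}{6} - \frac{r}{6}$ ($z{\left(E,r \right)} = \frac{4 \left(- \frac{11}{6} - \frac{r}{6}\right)}{4} = \frac{- \frac{22}{3} - \frac{2 r}{3}}{4} = - \frac{11}{6} - \frac{r}{6}$)
$\sqrt{\left(18 \cdot 14 - 21\right) + K{\left(20,z{\left(8,-2 \right)} \right)}} = \sqrt{\left(18 \cdot 14 - 21\right) + \sqrt{20^{2} + \left(- \frac{11}{6} - - \frac{1}{3}\right)^{2}}} = \sqrt{\left(252 - 21\right) + \sqrt{400 + \left(- \frac{11}{6} + \frac{1}{3}\right)^{2}}} = \sqrt{231 + \sqrt{400 + \left(- \frac{3}{2}\right)^{2}}} = \sqrt{231 + \sqrt{400 + \frac{9}{4}}} = \sqrt{231 + \sqrt{\frac{1609}{4}}} = \sqrt{231 + \frac{\sqrt{1609}}{2}}$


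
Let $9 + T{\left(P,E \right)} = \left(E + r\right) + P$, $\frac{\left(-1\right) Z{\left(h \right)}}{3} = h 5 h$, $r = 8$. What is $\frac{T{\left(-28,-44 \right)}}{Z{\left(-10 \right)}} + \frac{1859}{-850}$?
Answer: $- \frac{54529}{25500} \approx -2.1384$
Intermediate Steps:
$Z{\left(h \right)} = - 15 h^{2}$ ($Z{\left(h \right)} = - 3 h 5 h = - 3 \cdot 5 h h = - 3 \cdot 5 h^{2} = - 15 h^{2}$)
$T{\left(P,E \right)} = -1 + E + P$ ($T{\left(P,E \right)} = -9 + \left(\left(E + 8\right) + P\right) = -9 + \left(\left(8 + E\right) + P\right) = -9 + \left(8 + E + P\right) = -1 + E + P$)
$\frac{T{\left(-28,-44 \right)}}{Z{\left(-10 \right)}} + \frac{1859}{-850} = \frac{-1 - 44 - 28}{\left(-15\right) \left(-10\right)^{2}} + \frac{1859}{-850} = - \frac{73}{\left(-15\right) 100} + 1859 \left(- \frac{1}{850}\right) = - \frac{73}{-1500} - \frac{1859}{850} = \left(-73\right) \left(- \frac{1}{1500}\right) - \frac{1859}{850} = \frac{73}{1500} - \frac{1859}{850} = - \frac{54529}{25500}$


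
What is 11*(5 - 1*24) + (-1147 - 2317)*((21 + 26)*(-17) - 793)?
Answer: 5514479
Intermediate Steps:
11*(5 - 1*24) + (-1147 - 2317)*((21 + 26)*(-17) - 793) = 11*(5 - 24) - 3464*(47*(-17) - 793) = 11*(-19) - 3464*(-799 - 793) = -209 - 3464*(-1592) = -209 + 5514688 = 5514479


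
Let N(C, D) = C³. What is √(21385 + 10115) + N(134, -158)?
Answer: 2406104 + 30*√35 ≈ 2.4063e+6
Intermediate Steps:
√(21385 + 10115) + N(134, -158) = √(21385 + 10115) + 134³ = √31500 + 2406104 = 30*√35 + 2406104 = 2406104 + 30*√35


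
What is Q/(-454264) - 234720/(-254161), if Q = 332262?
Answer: 11088401949/57728096252 ≈ 0.19208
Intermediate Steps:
Q/(-454264) - 234720/(-254161) = 332262/(-454264) - 234720/(-254161) = 332262*(-1/454264) - 234720*(-1/254161) = -166131/227132 + 234720/254161 = 11088401949/57728096252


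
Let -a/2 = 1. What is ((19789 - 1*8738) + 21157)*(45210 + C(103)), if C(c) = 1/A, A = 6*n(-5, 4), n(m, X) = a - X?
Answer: 4368368356/3 ≈ 1.4561e+9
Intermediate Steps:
a = -2 (a = -2*1 = -2)
n(m, X) = -2 - X
A = -36 (A = 6*(-2 - 1*4) = 6*(-2 - 4) = 6*(-6) = -36)
C(c) = -1/36 (C(c) = 1/(-36) = -1/36)
((19789 - 1*8738) + 21157)*(45210 + C(103)) = ((19789 - 1*8738) + 21157)*(45210 - 1/36) = ((19789 - 8738) + 21157)*(1627559/36) = (11051 + 21157)*(1627559/36) = 32208*(1627559/36) = 4368368356/3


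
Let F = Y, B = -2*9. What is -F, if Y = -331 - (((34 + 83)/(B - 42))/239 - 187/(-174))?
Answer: 138093197/415860 ≈ 332.07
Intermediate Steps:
B = -18
Y = -138093197/415860 (Y = -331 - (((34 + 83)/(-18 - 42))/239 - 187/(-174)) = -331 - ((117/(-60))*(1/239) - 187*(-1/174)) = -331 - ((117*(-1/60))*(1/239) + 187/174) = -331 - (-39/20*1/239 + 187/174) = -331 - (-39/4780 + 187/174) = -331 - 1*443537/415860 = -331 - 443537/415860 = -138093197/415860 ≈ -332.07)
F = -138093197/415860 ≈ -332.07
-F = -1*(-138093197/415860) = 138093197/415860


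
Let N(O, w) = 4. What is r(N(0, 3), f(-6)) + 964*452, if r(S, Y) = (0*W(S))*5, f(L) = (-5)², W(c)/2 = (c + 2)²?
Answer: 435728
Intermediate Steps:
W(c) = 2*(2 + c)² (W(c) = 2*(c + 2)² = 2*(2 + c)²)
f(L) = 25
r(S, Y) = 0 (r(S, Y) = (0*(2*(2 + S)²))*5 = 0*5 = 0)
r(N(0, 3), f(-6)) + 964*452 = 0 + 964*452 = 0 + 435728 = 435728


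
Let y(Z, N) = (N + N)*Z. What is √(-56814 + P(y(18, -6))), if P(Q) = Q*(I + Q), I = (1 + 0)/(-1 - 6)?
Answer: I*√496230/7 ≈ 100.63*I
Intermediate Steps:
y(Z, N) = 2*N*Z (y(Z, N) = (2*N)*Z = 2*N*Z)
I = -⅐ (I = 1/(-7) = 1*(-⅐) = -⅐ ≈ -0.14286)
P(Q) = Q*(-⅐ + Q)
√(-56814 + P(y(18, -6))) = √(-56814 + (2*(-6)*18)*(-⅐ + 2*(-6)*18)) = √(-56814 - 216*(-⅐ - 216)) = √(-56814 - 216*(-1513/7)) = √(-56814 + 326808/7) = √(-70890/7) = I*√496230/7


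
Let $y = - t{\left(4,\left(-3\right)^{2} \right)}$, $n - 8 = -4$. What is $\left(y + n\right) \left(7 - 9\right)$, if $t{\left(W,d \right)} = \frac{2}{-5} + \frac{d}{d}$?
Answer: $- \frac{34}{5} \approx -6.8$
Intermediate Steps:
$t{\left(W,d \right)} = \frac{3}{5}$ ($t{\left(W,d \right)} = 2 \left(- \frac{1}{5}\right) + 1 = - \frac{2}{5} + 1 = \frac{3}{5}$)
$n = 4$ ($n = 8 - 4 = 4$)
$y = - \frac{3}{5}$ ($y = \left(-1\right) \frac{3}{5} = - \frac{3}{5} \approx -0.6$)
$\left(y + n\right) \left(7 - 9\right) = \left(- \frac{3}{5} + 4\right) \left(7 - 9\right) = \frac{17}{5} \left(-2\right) = - \frac{34}{5}$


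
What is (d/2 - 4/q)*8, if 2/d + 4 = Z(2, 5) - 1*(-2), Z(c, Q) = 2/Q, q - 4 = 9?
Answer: -97/13 ≈ -7.4615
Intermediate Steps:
q = 13 (q = 4 + 9 = 13)
d = -5/4 (d = 2/(-4 + (2/5 - 1*(-2))) = 2/(-4 + (2*(⅕) + 2)) = 2/(-4 + (⅖ + 2)) = 2/(-4 + 12/5) = 2/(-8/5) = 2*(-5/8) = -5/4 ≈ -1.2500)
(d/2 - 4/q)*8 = (-5/4/2 - 4/13)*8 = (-5/4*½ - 4*1/13)*8 = (-5/8 - 4/13)*8 = -97/104*8 = -97/13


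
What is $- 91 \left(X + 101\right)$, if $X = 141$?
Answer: $-22022$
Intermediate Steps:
$- 91 \left(X + 101\right) = - 91 \left(141 + 101\right) = \left(-91\right) 242 = -22022$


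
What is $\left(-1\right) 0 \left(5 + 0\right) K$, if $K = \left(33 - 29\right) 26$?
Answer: $0$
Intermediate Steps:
$K = 104$ ($K = 4 \cdot 26 = 104$)
$\left(-1\right) 0 \left(5 + 0\right) K = \left(-1\right) 0 \left(5 + 0\right) 104 = 0 \cdot 5 \cdot 104 = 0 \cdot 104 = 0$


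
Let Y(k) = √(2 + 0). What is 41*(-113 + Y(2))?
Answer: -4633 + 41*√2 ≈ -4575.0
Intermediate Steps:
Y(k) = √2
41*(-113 + Y(2)) = 41*(-113 + √2) = -4633 + 41*√2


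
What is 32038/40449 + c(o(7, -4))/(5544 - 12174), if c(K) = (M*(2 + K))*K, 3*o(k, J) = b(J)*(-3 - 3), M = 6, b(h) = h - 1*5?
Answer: 4168070/8939229 ≈ 0.46627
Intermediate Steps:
b(h) = -5 + h (b(h) = h - 5 = -5 + h)
o(k, J) = 10 - 2*J (o(k, J) = ((-5 + J)*(-3 - 3))/3 = ((-5 + J)*(-6))/3 = (30 - 6*J)/3 = 10 - 2*J)
c(K) = K*(12 + 6*K) (c(K) = (6*(2 + K))*K = (12 + 6*K)*K = K*(12 + 6*K))
32038/40449 + c(o(7, -4))/(5544 - 12174) = 32038/40449 + (6*(10 - 2*(-4))*(2 + (10 - 2*(-4))))/(5544 - 12174) = 32038*(1/40449) + (6*(10 + 8)*(2 + (10 + 8)))/(-6630) = 32038/40449 + (6*18*(2 + 18))*(-1/6630) = 32038/40449 + (6*18*20)*(-1/6630) = 32038/40449 + 2160*(-1/6630) = 32038/40449 - 72/221 = 4168070/8939229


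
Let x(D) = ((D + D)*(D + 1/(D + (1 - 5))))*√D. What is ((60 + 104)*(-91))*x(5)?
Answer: -895440*√5 ≈ -2.0023e+6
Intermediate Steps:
x(D) = 2*D^(3/2)*(D + 1/(-4 + D)) (x(D) = ((2*D)*(D + 1/(D - 4)))*√D = ((2*D)*(D + 1/(-4 + D)))*√D = (2*D*(D + 1/(-4 + D)))*√D = 2*D^(3/2)*(D + 1/(-4 + D)))
((60 + 104)*(-91))*x(5) = ((60 + 104)*(-91))*(2*5^(3/2)*(1 + 5² - 4*5)/(-4 + 5)) = (164*(-91))*(2*(5*√5)*(1 + 25 - 20)/1) = -29848*5*√5*6 = -895440*√5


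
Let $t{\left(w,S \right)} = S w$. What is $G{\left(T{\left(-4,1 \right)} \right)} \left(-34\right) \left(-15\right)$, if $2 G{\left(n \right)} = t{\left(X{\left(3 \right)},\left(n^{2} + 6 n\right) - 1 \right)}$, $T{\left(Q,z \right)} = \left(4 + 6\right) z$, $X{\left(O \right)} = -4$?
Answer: $-162180$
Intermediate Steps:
$T{\left(Q,z \right)} = 10 z$
$G{\left(n \right)} = 2 - 12 n - 2 n^{2}$ ($G{\left(n \right)} = \frac{\left(\left(n^{2} + 6 n\right) - 1\right) \left(-4\right)}{2} = \frac{\left(-1 + n^{2} + 6 n\right) \left(-4\right)}{2} = \frac{4 - 24 n - 4 n^{2}}{2} = 2 - 12 n - 2 n^{2}$)
$G{\left(T{\left(-4,1 \right)} \right)} \left(-34\right) \left(-15\right) = \left(2 - 12 \cdot 10 \cdot 1 - 2 \left(10 \cdot 1\right)^{2}\right) \left(-34\right) \left(-15\right) = \left(2 - 120 - 2 \cdot 10^{2}\right) \left(-34\right) \left(-15\right) = \left(2 - 120 - 200\right) \left(-34\right) \left(-15\right) = \left(-318\right) \left(-34\right) \left(-15\right) = 10812 \left(-15\right) = -162180$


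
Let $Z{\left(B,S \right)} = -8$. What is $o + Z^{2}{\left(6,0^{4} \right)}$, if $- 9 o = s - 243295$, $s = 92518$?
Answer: $16817$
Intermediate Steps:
$o = 16753$ ($o = - \frac{92518 - 243295}{9} = \left(- \frac{1}{9}\right) \left(-150777\right) = 16753$)
$o + Z^{2}{\left(6,0^{4} \right)} = 16753 + \left(-8\right)^{2} = 16753 + 64 = 16817$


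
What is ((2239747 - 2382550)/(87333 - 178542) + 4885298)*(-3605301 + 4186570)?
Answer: 86334584093959955/30403 ≈ 2.8397e+12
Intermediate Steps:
((2239747 - 2382550)/(87333 - 178542) + 4885298)*(-3605301 + 4186570) = (-142803/(-91209) + 4885298)*581269 = (-142803*(-1/91209) + 4885298)*581269 = (47601/30403 + 4885298)*581269 = (148527762695/30403)*581269 = 86334584093959955/30403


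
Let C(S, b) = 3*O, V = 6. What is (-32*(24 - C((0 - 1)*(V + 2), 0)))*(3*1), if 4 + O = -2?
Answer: -4032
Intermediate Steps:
O = -6 (O = -4 - 2 = -6)
C(S, b) = -18 (C(S, b) = 3*(-6) = -18)
(-32*(24 - C((0 - 1)*(V + 2), 0)))*(3*1) = (-32*(24 - 1*(-18)))*(3*1) = -32*(24 + 18)*3 = -32*42*3 = -1344*3 = -4032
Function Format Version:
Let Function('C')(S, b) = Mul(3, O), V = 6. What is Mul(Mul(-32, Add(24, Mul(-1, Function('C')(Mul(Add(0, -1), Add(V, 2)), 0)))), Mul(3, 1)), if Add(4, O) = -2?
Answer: -4032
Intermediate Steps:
O = -6 (O = Add(-4, -2) = -6)
Function('C')(S, b) = -18 (Function('C')(S, b) = Mul(3, -6) = -18)
Mul(Mul(-32, Add(24, Mul(-1, Function('C')(Mul(Add(0, -1), Add(V, 2)), 0)))), Mul(3, 1)) = Mul(Mul(-32, Add(24, Mul(-1, -18))), Mul(3, 1)) = Mul(Mul(-32, Add(24, 18)), 3) = Mul(Mul(-32, 42), 3) = Mul(-1344, 3) = -4032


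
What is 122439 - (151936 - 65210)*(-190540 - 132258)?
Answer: 27995101787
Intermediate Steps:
122439 - (151936 - 65210)*(-190540 - 132258) = 122439 - 86726*(-322798) = 122439 - 1*(-27994979348) = 122439 + 27994979348 = 27995101787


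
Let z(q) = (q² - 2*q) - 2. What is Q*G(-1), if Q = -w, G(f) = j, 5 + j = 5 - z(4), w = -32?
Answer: -192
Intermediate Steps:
z(q) = -2 + q² - 2*q
j = -6 (j = -5 + (5 - (-2 + 4² - 2*4)) = -5 + (5 - (-2 + 16 - 8)) = -5 + (5 - 1*6) = -5 + (5 - 6) = -5 - 1 = -6)
G(f) = -6
Q = 32 (Q = -1*(-32) = 32)
Q*G(-1) = 32*(-6) = -192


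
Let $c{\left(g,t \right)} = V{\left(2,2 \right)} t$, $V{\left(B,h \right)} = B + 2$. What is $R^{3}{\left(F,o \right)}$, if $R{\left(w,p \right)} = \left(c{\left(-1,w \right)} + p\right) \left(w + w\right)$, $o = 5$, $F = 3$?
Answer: $1061208$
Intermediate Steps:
$V{\left(B,h \right)} = 2 + B$
$c{\left(g,t \right)} = 4 t$ ($c{\left(g,t \right)} = \left(2 + 2\right) t = 4 t$)
$R{\left(w,p \right)} = 2 w \left(p + 4 w\right)$ ($R{\left(w,p \right)} = \left(4 w + p\right) \left(w + w\right) = \left(p + 4 w\right) 2 w = 2 w \left(p + 4 w\right)$)
$R^{3}{\left(F,o \right)} = \left(2 \cdot 3 \left(5 + 4 \cdot 3\right)\right)^{3} = \left(2 \cdot 3 \left(5 + 12\right)\right)^{3} = \left(2 \cdot 3 \cdot 17\right)^{3} = 102^{3} = 1061208$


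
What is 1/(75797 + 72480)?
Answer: 1/148277 ≈ 6.7441e-6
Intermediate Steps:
1/(75797 + 72480) = 1/148277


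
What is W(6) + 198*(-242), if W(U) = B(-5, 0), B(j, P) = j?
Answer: -47921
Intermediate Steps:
W(U) = -5
W(6) + 198*(-242) = -5 + 198*(-242) = -5 - 47916 = -47921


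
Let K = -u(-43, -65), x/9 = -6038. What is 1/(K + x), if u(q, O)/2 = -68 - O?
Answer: -1/54336 ≈ -1.8404e-5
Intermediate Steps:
x = -54342 (x = 9*(-6038) = -54342)
u(q, O) = -136 - 2*O (u(q, O) = 2*(-68 - O) = -136 - 2*O)
K = 6 (K = -(-136 - 2*(-65)) = -(-136 + 130) = -1*(-6) = 6)
1/(K + x) = 1/(6 - 54342) = 1/(-54336) = -1/54336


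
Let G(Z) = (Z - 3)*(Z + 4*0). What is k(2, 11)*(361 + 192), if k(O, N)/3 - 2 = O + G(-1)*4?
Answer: 33180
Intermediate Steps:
G(Z) = Z*(-3 + Z) (G(Z) = (-3 + Z)*(Z + 0) = (-3 + Z)*Z = Z*(-3 + Z))
k(O, N) = 54 + 3*O (k(O, N) = 6 + 3*(O - (-3 - 1)*4) = 6 + 3*(O - 1*(-4)*4) = 6 + 3*(O + 4*4) = 6 + 3*(O + 16) = 6 + 3*(16 + O) = 6 + (48 + 3*O) = 54 + 3*O)
k(2, 11)*(361 + 192) = (54 + 3*2)*(361 + 192) = (54 + 6)*553 = 60*553 = 33180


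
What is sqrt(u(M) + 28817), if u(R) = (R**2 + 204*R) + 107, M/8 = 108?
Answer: 2*sqrt(237919) ≈ 975.54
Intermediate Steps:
M = 864 (M = 8*108 = 864)
u(R) = 107 + R**2 + 204*R
sqrt(u(M) + 28817) = sqrt((107 + 864**2 + 204*864) + 28817) = sqrt((107 + 746496 + 176256) + 28817) = sqrt(922859 + 28817) = sqrt(951676) = 2*sqrt(237919)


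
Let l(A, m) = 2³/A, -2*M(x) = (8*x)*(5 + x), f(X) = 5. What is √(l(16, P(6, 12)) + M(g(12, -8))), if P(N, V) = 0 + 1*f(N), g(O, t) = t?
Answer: I*√382/2 ≈ 9.7724*I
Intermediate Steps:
P(N, V) = 5 (P(N, V) = 0 + 1*5 = 0 + 5 = 5)
M(x) = -4*x*(5 + x) (M(x) = -8*x*(5 + x)/2 = -4*x*(5 + x))
l(A, m) = 8/A
√(l(16, P(6, 12)) + M(g(12, -8))) = √(8/16 - 4*(-8)*(5 - 8)) = √(8*(1/16) - 4*(-8)*(-3)) = √(½ - 96) = √(-191/2) = I*√382/2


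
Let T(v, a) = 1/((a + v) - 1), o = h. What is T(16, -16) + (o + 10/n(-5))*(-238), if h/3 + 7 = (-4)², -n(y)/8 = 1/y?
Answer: -15829/2 ≈ -7914.5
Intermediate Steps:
n(y) = -8/y
h = 27 (h = -21 + 3*(-4)² = -21 + 3*16 = -21 + 48 = 27)
o = 27
T(v, a) = 1/(-1 + a + v)
T(16, -16) + (o + 10/n(-5))*(-238) = 1/(-1 - 16 + 16) + (27 + 10/((-8/(-5))))*(-238) = 1/(-1) + (27 + 10/((-8*(-⅕))))*(-238) = -1 + (27 + 10/(8/5))*(-238) = -1 + (27 + 10*(5/8))*(-238) = -1 + (27 + 25/4)*(-238) = -1 + (133/4)*(-238) = -1 - 15827/2 = -15829/2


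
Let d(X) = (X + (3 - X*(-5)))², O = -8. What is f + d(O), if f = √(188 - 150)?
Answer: 2025 + √38 ≈ 2031.2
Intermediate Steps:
d(X) = (3 + 6*X)² (d(X) = (X + (3 - (-5)*X))² = (X + (3 + 5*X))² = (3 + 6*X)²)
f = √38 ≈ 6.1644
f + d(O) = √38 + 9*(1 + 2*(-8))² = √38 + 9*(1 - 16)² = √38 + 9*(-15)² = √38 + 9*225 = √38 + 2025 = 2025 + √38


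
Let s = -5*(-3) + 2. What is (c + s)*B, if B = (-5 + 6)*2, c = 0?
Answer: 34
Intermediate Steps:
B = 2 (B = 1*2 = 2)
s = 17 (s = 15 + 2 = 17)
(c + s)*B = (0 + 17)*2 = 17*2 = 34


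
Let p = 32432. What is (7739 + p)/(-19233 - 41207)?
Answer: -40171/60440 ≈ -0.66464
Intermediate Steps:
(7739 + p)/(-19233 - 41207) = (7739 + 32432)/(-19233 - 41207) = 40171/(-60440) = 40171*(-1/60440) = -40171/60440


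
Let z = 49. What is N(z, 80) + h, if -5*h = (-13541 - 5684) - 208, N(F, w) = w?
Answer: 19833/5 ≈ 3966.6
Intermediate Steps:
h = 19433/5 (h = -((-13541 - 5684) - 208)/5 = -(-19225 - 208)/5 = -⅕*(-19433) = 19433/5 ≈ 3886.6)
N(z, 80) + h = 80 + 19433/5 = 19833/5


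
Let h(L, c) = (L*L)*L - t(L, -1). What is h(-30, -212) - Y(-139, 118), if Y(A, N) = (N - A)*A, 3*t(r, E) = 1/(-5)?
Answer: 130846/15 ≈ 8723.1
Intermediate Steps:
t(r, E) = -1/15 (t(r, E) = (⅓)/(-5) = (⅓)*(-⅕) = -1/15)
Y(A, N) = A*(N - A)
h(L, c) = 1/15 + L³ (h(L, c) = (L*L)*L - 1*(-1/15) = L²*L + 1/15 = L³ + 1/15 = 1/15 + L³)
h(-30, -212) - Y(-139, 118) = (1/15 + (-30)³) - (-139)*(118 - 1*(-139)) = (1/15 - 27000) - (-139)*(118 + 139) = -404999/15 - (-139)*257 = -404999/15 - 1*(-35723) = -404999/15 + 35723 = 130846/15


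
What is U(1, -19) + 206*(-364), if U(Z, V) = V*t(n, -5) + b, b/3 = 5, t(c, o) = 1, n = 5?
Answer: -74988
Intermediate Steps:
b = 15 (b = 3*5 = 15)
U(Z, V) = 15 + V (U(Z, V) = V*1 + 15 = V + 15 = 15 + V)
U(1, -19) + 206*(-364) = (15 - 19) + 206*(-364) = -4 - 74984 = -74988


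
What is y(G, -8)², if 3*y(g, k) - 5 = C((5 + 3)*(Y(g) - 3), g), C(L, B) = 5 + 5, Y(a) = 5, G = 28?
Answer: 25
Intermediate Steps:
C(L, B) = 10
y(g, k) = 5 (y(g, k) = 5/3 + (⅓)*10 = 5/3 + 10/3 = 5)
y(G, -8)² = 5² = 25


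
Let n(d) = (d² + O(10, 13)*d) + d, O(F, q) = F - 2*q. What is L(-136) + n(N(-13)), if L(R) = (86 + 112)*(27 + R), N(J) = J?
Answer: -21218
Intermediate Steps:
L(R) = 5346 + 198*R (L(R) = 198*(27 + R) = 5346 + 198*R)
n(d) = d² - 15*d (n(d) = (d² + (10 - 2*13)*d) + d = (d² + (10 - 26)*d) + d = (d² - 16*d) + d = d² - 15*d)
L(-136) + n(N(-13)) = (5346 + 198*(-136)) - 13*(-15 - 13) = (5346 - 26928) - 13*(-28) = -21582 + 364 = -21218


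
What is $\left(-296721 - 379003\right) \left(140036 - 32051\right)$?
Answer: $-72968056140$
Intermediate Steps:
$\left(-296721 - 379003\right) \left(140036 - 32051\right) = \left(-675724\right) 107985 = -72968056140$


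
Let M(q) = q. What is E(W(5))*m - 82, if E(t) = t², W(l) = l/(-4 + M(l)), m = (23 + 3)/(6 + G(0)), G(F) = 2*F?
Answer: 79/3 ≈ 26.333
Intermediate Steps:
m = 13/3 (m = (23 + 3)/(6 + 2*0) = 26/(6 + 0) = 26/6 = 26*(⅙) = 13/3 ≈ 4.3333)
W(l) = l/(-4 + l)
E(W(5))*m - 82 = (5/(-4 + 5))²*(13/3) - 82 = (5/1)²*(13/3) - 82 = (5*1)²*(13/3) - 82 = 5²*(13/3) - 82 = 25*(13/3) - 82 = 325/3 - 82 = 79/3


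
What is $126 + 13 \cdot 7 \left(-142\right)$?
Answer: $-12796$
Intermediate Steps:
$126 + 13 \cdot 7 \left(-142\right) = 126 + 91 \left(-142\right) = 126 - 12922 = -12796$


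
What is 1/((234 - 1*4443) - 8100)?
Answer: -1/12309 ≈ -8.1241e-5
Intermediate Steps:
1/((234 - 1*4443) - 8100) = 1/((234 - 4443) - 8100) = 1/(-4209 - 8100) = 1/(-12309) = -1/12309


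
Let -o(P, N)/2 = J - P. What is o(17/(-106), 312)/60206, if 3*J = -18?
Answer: 619/3190918 ≈ 0.00019399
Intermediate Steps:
J = -6 (J = (1/3)*(-18) = -6)
o(P, N) = 12 + 2*P (o(P, N) = -2*(-6 - P) = 12 + 2*P)
o(17/(-106), 312)/60206 = (12 + 2*(17/(-106)))/60206 = (12 + 2*(17*(-1/106)))*(1/60206) = (12 + 2*(-17/106))*(1/60206) = (12 - 17/53)*(1/60206) = (619/53)*(1/60206) = 619/3190918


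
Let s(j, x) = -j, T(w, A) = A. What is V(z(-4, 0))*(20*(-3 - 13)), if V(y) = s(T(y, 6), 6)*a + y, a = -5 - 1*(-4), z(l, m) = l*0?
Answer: -1920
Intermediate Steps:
z(l, m) = 0
a = -1 (a = -5 + 4 = -1)
V(y) = 6 + y (V(y) = -1*6*(-1) + y = -6*(-1) + y = 6 + y)
V(z(-4, 0))*(20*(-3 - 13)) = (6 + 0)*(20*(-3 - 13)) = 6*(20*(-16)) = 6*(-320) = -1920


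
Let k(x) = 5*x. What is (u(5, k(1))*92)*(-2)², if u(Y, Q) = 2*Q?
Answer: 3680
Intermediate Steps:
(u(5, k(1))*92)*(-2)² = ((2*(5*1))*92)*(-2)² = ((2*5)*92)*4 = (10*92)*4 = 920*4 = 3680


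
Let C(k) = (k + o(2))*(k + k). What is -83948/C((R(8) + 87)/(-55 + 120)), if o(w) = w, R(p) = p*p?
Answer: -177340150/42431 ≈ -4179.5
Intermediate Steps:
R(p) = p**2
C(k) = 2*k*(2 + k) (C(k) = (k + 2)*(k + k) = (2 + k)*(2*k) = 2*k*(2 + k))
-83948/C((R(8) + 87)/(-55 + 120)) = -83948*(-55 + 120)/(2*(2 + (8**2 + 87)/(-55 + 120))*(8**2 + 87)) = -83948*65/(2*(2 + (64 + 87)/65)*(64 + 87)) = -83948*65/(302*(2 + 151*(1/65))) = -83948*65/(302*(2 + 151/65)) = -83948/(2*(151/65)*(281/65)) = -83948/84862/4225 = -83948*4225/84862 = -177340150/42431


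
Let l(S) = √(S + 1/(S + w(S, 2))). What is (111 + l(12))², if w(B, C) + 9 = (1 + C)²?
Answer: (666 + √435)²/36 ≈ 13105.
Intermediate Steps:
w(B, C) = -9 + (1 + C)²
l(S) = √(S + 1/S) (l(S) = √(S + 1/(S + (-9 + (1 + 2)²))) = √(S + 1/(S + (-9 + 3²))) = √(S + 1/(S + (-9 + 9))) = √(S + 1/(S + 0)) = √(S + 1/S))
(111 + l(12))² = (111 + √(12 + 1/12))² = (111 + √(145/12))² = (111 + √435/6)²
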